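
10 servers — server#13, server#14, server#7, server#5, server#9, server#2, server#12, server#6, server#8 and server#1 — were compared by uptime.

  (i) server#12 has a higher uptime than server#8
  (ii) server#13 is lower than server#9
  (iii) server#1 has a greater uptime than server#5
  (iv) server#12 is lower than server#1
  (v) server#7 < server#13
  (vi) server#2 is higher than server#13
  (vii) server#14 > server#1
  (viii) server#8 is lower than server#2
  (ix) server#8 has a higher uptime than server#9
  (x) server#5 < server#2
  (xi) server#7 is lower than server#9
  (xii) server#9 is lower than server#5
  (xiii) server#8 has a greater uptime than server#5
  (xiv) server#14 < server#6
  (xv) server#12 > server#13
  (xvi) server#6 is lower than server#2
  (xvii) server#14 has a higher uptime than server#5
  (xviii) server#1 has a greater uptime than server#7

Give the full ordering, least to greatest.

server#7 < server#13 < server#9 < server#5 < server#8 < server#12 < server#1 < server#14 < server#6 < server#2

Each adjacent pair is fixed by a given relation: server#7 < server#13; server#13 < server#9; server#9 < server#5; server#5 < server#8; server#8 < server#12; server#12 < server#1; server#1 < server#14; server#14 < server#6; server#6 < server#2. Chaining them end to end gives the full order.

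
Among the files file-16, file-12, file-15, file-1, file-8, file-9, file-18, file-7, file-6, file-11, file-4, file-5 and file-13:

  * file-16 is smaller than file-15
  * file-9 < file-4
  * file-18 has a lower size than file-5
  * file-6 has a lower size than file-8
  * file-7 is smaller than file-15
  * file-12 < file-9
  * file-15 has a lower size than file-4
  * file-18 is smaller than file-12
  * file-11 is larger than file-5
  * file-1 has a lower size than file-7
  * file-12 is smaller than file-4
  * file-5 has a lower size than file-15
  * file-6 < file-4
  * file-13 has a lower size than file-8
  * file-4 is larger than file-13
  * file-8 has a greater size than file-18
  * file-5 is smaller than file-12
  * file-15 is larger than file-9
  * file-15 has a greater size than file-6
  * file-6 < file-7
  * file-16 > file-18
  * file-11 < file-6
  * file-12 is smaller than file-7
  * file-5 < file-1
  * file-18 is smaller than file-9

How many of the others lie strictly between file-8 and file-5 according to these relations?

Chaining upward from file-5 reaches: file-11, file-1, file-12, file-6, file-9, file-7, file-15, file-4.
Chaining downward from file-8 reaches: file-18, file-11, file-6, file-13.
Strictly between file-5 and file-8 are those in both lists: file-11, file-6 — 2 elements.

2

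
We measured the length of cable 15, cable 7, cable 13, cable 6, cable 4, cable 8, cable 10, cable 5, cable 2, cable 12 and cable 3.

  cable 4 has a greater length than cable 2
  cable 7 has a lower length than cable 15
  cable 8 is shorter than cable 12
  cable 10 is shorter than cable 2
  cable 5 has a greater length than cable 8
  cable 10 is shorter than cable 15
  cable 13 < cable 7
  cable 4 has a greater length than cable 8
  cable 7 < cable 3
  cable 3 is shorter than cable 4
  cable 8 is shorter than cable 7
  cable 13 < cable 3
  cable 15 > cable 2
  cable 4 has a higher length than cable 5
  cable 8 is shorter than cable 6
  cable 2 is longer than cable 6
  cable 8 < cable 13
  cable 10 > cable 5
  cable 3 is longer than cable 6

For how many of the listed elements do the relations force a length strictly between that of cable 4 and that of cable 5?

2

Chaining upward from cable 5 reaches: cable 10, cable 2, cable 15.
Chaining downward from cable 4 reaches: cable 8, cable 6, cable 13, cable 10, cable 7, cable 2, cable 3.
Strictly between cable 5 and cable 4 are those in both lists: cable 10, cable 2 — 2 elements.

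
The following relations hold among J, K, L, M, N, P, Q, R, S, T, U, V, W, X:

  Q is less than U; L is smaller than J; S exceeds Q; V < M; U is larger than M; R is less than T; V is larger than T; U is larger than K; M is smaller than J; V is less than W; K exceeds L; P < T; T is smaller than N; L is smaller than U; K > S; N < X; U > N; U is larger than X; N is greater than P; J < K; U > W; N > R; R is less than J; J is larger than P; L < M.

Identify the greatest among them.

Q is not greatest since Q < S; S is not greatest since S < K; L is not greatest since L < K; R is not greatest since R < J; P is not greatest since P < J; T is not greatest since T < V; V is not greatest since V < W; M is not greatest since M < U; N is not greatest since N < X; J is not greatest since J < K; X is not greatest since X < U; K is not greatest since K < U; W is not greatest since W < U.
Only U has nothing above it, so U is the greatest.

U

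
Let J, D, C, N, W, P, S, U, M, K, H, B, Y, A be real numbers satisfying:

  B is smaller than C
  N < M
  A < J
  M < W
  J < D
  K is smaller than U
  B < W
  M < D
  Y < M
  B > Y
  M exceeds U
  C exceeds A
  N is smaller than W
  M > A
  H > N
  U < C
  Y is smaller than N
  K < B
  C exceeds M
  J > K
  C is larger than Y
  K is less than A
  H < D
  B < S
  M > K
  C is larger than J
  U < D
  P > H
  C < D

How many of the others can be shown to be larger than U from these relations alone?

4

Directly above U: M, C, D.
One step further: W (4 so far).
Nothing else is reachable above U; 4 in all.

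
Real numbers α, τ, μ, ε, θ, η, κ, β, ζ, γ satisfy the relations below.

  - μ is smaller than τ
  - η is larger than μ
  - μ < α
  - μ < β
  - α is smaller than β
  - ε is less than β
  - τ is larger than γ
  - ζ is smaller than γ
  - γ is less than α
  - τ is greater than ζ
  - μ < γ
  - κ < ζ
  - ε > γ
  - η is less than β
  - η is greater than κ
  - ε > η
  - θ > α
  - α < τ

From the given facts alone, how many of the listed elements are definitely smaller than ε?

5

Directly below ε: η, γ.
One step further: κ, μ, ζ (5 so far).
No other element is forced below ε by the given relations, so the count is 5.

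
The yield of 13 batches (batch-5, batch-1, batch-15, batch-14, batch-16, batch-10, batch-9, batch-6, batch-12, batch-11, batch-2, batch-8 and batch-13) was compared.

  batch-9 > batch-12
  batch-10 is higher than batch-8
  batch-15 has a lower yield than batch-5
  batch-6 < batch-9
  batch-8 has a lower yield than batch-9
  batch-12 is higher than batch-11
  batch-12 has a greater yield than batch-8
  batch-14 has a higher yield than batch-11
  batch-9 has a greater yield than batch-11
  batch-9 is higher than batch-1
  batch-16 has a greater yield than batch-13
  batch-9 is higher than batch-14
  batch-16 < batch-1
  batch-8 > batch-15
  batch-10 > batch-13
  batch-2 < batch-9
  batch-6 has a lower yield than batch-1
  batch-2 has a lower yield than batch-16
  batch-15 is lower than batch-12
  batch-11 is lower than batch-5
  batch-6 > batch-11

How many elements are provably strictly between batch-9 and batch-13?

2

The relations place batch-13 below batch-9. An element lies strictly between them when it is forced above batch-13 and also forced below batch-9.
Above batch-13: {batch-16, batch-10, batch-1}. Below batch-9: {batch-15, batch-8, batch-11, batch-12, batch-6, batch-2, batch-16, batch-14, batch-1}.
Intersection: {batch-16, batch-1} — 2.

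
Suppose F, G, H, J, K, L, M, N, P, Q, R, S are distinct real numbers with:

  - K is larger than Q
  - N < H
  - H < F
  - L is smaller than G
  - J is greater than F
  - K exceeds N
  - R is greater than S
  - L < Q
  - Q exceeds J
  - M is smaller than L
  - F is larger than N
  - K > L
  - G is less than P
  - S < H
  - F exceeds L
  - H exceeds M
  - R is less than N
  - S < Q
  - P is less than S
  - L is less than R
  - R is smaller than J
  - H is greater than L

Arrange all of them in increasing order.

M < L < G < P < S < R < N < H < F < J < Q < K

The consecutive links are each given: M < L; L < G; G < P; P < S; S < R; R < N; N < H; H < F; F < J; J < Q; Q < K.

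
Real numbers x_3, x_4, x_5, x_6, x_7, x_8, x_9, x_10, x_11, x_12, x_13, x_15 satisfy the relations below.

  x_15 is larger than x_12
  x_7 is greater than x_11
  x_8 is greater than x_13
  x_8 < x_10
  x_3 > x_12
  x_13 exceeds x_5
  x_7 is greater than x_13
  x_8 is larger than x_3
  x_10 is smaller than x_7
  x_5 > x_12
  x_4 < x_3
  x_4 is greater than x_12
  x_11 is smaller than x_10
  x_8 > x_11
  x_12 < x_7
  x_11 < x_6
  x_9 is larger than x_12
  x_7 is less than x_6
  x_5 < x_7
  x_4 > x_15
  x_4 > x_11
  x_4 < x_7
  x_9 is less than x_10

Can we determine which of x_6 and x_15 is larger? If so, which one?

x_6

The relevant relations are x_15 < x_4; x_4 < x_3; x_3 < x_8; x_8 < x_10; x_10 < x_7; x_7 < x_6.
Chaining these gives x_15 < x_4 < x_3 < x_8 < x_10 < x_7 < x_6.
So x_6 is larger.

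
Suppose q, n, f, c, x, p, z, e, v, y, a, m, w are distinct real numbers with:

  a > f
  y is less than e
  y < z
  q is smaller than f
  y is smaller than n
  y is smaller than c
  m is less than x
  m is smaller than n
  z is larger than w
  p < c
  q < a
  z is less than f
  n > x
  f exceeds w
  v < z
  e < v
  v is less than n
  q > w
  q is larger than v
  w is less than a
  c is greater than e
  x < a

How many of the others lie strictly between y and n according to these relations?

2

Chaining upward from y reaches: e, v, q, z, f, a, c.
Chaining downward from n reaches: e, m, v, x.
Strictly between y and n are those in both lists: e, v — 2 elements.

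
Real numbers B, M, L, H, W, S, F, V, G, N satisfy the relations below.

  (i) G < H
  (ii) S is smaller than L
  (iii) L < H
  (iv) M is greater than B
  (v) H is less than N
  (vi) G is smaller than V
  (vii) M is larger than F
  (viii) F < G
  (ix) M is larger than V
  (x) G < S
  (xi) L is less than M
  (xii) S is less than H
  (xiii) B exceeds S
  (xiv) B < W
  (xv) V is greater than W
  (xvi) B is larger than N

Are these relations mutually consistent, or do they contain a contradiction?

Every relation is compatible with F < G < S < L < H < N < B < W < V < M; the set is consistent.

consistent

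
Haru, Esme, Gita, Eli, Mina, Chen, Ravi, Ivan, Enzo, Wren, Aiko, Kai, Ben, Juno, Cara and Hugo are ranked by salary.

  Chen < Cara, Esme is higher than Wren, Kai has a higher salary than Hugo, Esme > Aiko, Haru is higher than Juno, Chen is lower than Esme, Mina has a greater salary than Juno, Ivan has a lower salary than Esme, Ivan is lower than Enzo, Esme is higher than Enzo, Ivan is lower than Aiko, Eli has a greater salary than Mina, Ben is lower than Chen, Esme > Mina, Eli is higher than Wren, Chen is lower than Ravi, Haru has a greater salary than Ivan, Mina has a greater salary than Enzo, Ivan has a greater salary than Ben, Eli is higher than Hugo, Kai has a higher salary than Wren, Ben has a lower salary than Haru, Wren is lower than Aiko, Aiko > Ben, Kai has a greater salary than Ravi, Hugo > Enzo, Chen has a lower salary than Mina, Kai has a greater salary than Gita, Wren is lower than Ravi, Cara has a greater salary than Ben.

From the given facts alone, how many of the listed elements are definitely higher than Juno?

The elements the relations force above Juno are Haru, Mina, Esme, Eli — no chain reaches any other.
That is 4.

4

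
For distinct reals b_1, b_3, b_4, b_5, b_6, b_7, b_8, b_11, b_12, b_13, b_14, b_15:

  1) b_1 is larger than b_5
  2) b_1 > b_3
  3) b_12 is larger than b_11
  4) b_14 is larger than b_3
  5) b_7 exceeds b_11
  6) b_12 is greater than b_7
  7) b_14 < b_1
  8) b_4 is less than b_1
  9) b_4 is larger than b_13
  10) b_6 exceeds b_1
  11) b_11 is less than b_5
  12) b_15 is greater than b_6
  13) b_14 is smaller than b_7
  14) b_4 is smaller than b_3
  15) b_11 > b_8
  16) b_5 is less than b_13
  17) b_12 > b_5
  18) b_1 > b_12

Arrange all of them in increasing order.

Nothing is placed below b_8, so it is least; from there b_8 < b_11; b_11 < b_5; b_5 < b_13; b_13 < b_4; b_4 < b_3; b_3 < b_14; b_14 < b_7; b_7 < b_12; b_12 < b_1; b_1 < b_6; b_6 < b_15, each given directly.

b_8 < b_11 < b_5 < b_13 < b_4 < b_3 < b_14 < b_7 < b_12 < b_1 < b_6 < b_15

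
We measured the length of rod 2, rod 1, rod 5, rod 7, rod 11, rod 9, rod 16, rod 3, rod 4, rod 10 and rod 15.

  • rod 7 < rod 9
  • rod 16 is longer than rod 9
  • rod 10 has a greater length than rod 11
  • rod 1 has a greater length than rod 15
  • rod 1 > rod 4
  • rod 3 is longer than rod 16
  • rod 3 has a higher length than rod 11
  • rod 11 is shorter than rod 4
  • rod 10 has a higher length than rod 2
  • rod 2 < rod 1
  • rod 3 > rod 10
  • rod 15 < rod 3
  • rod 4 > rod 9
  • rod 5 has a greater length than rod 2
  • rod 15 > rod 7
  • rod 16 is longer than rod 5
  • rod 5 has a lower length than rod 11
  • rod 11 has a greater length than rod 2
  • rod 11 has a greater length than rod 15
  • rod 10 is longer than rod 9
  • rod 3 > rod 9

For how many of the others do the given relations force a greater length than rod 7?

8

From rod 7 the given relations immediately reach rod 15, rod 9.
From those, rod 16, rod 11, rod 4, rod 1, rod 10, rod 3 — 8 in total.
No other element is forced above rod 7 by the given relations, so the count is 8.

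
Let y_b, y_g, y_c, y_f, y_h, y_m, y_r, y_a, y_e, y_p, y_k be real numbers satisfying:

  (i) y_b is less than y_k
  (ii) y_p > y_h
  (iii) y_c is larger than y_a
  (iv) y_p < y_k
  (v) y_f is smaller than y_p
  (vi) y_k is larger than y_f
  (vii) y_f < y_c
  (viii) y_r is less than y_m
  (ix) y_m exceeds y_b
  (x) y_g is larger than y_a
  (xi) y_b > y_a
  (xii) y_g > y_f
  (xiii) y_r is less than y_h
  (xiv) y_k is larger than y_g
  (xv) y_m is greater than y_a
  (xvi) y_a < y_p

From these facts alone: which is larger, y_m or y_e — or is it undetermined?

undetermined

Following every chain through y_e: nothing is chained to y_e.
y_m is not reached, and no chain runs the other way from y_m to y_e.
So the given relations leave the order of y_e and y_m undetermined.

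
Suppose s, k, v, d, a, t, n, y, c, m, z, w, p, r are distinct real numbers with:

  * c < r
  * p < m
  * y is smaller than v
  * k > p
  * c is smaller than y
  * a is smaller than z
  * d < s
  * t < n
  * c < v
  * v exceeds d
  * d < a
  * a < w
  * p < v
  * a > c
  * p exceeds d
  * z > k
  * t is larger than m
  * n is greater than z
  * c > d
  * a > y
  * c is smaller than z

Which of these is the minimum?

d

c is not least since d < c; r is not least since c < r; p is not least since d < p; y is not least since c < y; a is not least since d < a; w is not least since a < w; k is not least since p < k; m is not least since p < m; t is not least since m < t; z is not least since a < z; n is not least since t < n; v is not least since y < v; s is not least since d < s.
Only d has nothing below it, so d is the minimum.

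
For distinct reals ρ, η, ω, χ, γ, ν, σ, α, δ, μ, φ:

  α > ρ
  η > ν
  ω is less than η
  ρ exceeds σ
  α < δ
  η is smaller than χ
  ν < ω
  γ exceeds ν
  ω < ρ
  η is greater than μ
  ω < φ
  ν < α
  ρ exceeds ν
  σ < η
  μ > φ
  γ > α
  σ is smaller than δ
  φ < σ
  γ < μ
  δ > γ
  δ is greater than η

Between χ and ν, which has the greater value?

The relevant relations are ν < ω; ω < φ; φ < σ; σ < ρ; ρ < α; α < γ; γ < μ; μ < η; η < χ.
Together: ν < ω < φ < σ < ρ < α < γ < μ < η < χ.
So ν < χ; χ is the larger of the two.

χ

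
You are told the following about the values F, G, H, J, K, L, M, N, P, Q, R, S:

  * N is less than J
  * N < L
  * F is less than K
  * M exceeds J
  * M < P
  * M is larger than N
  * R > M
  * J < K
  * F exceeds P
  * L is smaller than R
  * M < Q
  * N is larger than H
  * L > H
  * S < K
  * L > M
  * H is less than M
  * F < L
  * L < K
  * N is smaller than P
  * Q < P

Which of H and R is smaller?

H < N < J < M < Q < P < F < L < R, by transitivity through N, J, M, Q, P, F, L.
So H < R; H is the smaller of the two.

H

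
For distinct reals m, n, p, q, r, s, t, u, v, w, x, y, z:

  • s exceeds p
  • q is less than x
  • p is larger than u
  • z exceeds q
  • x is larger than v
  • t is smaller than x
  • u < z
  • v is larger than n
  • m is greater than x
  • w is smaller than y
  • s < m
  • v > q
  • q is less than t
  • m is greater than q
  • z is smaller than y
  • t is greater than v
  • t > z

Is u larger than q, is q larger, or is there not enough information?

undetermined

Following every chain through u: above u we get p, z, s, t, y, x, m.
q is not reached, and no chain runs the other way from q to u.
So the given relations leave the order of u and q undetermined.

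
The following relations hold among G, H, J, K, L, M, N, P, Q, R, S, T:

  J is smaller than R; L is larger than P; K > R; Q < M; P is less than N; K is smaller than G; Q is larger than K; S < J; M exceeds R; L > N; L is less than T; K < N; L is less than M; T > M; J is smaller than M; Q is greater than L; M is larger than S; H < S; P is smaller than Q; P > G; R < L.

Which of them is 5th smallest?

The consecutive relations fix a unique order: H < S < J < R < K < G < P < N < L < Q < M < T.
Counting 5 from the smallest end gives K.

K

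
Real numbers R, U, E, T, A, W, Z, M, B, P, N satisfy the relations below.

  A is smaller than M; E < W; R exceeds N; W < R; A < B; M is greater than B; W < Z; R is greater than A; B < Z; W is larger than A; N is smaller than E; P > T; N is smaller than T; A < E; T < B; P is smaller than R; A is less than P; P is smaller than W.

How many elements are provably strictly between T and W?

Chaining upward from T reaches: B, P, M, R, Z.
Chaining downward from W reaches: N, A, P, E.
Strictly between T and W are those in both lists: P — 1 element.

1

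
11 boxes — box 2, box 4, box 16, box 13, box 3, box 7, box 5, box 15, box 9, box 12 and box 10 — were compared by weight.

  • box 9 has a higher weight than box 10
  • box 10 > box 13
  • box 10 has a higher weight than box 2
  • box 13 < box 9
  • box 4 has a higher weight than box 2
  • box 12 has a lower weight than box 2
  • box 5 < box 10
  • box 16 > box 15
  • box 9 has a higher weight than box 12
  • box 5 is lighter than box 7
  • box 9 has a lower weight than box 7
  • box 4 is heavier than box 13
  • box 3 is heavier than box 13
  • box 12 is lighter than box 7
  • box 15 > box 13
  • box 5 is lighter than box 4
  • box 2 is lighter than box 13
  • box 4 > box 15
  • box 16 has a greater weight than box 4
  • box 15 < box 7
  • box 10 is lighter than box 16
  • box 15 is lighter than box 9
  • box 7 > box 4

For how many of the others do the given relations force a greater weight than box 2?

8

Directly above box 2: box 13, box 10, box 4.
One step further: box 15, box 3, box 16, box 9, box 7 (8 so far).
Nothing else is reachable above box 2; 8 in all.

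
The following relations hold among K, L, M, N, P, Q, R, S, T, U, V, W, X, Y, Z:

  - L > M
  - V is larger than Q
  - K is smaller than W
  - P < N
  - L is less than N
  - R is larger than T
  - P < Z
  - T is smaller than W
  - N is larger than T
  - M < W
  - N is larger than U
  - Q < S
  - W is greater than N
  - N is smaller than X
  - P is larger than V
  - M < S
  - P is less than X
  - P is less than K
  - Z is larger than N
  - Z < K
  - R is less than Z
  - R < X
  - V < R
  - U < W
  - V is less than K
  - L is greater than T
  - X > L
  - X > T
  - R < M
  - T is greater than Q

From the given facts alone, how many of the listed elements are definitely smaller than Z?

9

Directly below Z: R, P, N.
One step further: T, U, V, L (7 so far).
One step further: Q, M (9 so far).
Nothing else is reachable below Z; 9 in all.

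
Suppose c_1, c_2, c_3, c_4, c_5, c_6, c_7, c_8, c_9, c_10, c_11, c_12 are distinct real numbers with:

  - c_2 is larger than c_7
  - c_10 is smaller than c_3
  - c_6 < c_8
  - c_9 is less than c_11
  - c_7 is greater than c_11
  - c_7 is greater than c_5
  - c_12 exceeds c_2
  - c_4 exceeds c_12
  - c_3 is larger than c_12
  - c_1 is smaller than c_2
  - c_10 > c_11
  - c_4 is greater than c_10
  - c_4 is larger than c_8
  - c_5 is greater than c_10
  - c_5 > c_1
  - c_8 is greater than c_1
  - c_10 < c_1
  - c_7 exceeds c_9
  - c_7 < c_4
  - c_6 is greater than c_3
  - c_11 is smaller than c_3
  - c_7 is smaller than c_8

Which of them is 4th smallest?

Piecing the relations together gives one ordering: c_9 < c_11 < c_10 < c_1 < c_5 < c_7 < c_2 < c_12 < c_3 < c_6 < c_8 < c_4.
Counting 4 from the smallest end gives c_1.

c_1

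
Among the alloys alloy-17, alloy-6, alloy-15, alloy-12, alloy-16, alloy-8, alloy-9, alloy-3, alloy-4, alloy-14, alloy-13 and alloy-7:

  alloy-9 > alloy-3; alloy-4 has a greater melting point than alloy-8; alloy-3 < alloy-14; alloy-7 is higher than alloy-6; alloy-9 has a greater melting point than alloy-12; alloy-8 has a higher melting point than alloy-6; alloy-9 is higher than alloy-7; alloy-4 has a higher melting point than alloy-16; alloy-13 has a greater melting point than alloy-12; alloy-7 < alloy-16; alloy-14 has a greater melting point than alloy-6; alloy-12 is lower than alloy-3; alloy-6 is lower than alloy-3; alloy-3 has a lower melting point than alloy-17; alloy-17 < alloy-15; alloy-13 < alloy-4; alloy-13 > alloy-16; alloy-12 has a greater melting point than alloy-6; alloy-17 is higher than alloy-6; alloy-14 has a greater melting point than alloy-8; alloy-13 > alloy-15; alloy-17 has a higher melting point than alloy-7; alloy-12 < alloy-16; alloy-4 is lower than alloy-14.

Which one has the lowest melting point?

Chaining upward from alloy-6: directly above it, alloy-7, alloy-12, alloy-3, alloy-17, alloy-8, alloy-14; then alloy-16, alloy-15, alloy-9, alloy-13, alloy-4.
That covers every other element, and nothing is given below alloy-6, so alloy-6 is the lowest melting point.

alloy-6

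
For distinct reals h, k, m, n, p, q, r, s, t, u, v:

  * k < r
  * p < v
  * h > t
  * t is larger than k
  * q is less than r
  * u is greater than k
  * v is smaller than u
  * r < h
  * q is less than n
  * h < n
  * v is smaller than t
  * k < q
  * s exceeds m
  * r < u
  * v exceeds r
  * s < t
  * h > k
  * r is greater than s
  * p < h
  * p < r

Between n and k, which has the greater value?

n

The relevant relations are k < q; q < r; r < v; v < t; t < h; h < n.
Chaining these gives k < q < r < v < t < h < n.
So k < n; n is the larger of the two.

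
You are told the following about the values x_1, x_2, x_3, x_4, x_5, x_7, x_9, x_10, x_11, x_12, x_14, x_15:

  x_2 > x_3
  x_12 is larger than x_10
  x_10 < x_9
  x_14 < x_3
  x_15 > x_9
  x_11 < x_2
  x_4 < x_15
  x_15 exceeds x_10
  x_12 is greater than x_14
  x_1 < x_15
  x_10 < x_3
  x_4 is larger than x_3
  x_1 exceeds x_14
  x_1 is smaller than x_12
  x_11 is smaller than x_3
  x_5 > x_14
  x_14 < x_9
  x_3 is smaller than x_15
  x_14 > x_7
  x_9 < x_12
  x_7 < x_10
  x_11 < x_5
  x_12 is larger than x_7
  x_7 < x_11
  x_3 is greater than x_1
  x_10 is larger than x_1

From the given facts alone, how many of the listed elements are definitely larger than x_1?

7

Directly above x_1: x_10, x_12, x_3, x_15.
One step further: x_9, x_2, x_4 (7 so far).
No other element is forced above x_1 by the given relations, so the count is 7.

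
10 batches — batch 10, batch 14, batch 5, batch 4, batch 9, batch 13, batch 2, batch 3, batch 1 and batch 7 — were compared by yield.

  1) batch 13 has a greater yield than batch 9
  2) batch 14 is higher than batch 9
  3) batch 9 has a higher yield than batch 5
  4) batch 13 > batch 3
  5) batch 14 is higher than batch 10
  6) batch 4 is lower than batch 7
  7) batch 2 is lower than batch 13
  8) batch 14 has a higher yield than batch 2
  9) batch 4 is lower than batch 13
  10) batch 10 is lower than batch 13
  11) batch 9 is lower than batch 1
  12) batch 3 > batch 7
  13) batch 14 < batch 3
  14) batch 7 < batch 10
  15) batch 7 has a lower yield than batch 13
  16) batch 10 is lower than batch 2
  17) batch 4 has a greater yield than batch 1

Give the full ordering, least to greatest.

Nothing is placed below batch 5, so it is least; from there batch 5 < batch 9; batch 9 < batch 1; batch 1 < batch 4; batch 4 < batch 7; batch 7 < batch 10; batch 10 < batch 2; batch 2 < batch 14; batch 14 < batch 3; batch 3 < batch 13, each given directly.

batch 5 < batch 9 < batch 1 < batch 4 < batch 7 < batch 10 < batch 2 < batch 14 < batch 3 < batch 13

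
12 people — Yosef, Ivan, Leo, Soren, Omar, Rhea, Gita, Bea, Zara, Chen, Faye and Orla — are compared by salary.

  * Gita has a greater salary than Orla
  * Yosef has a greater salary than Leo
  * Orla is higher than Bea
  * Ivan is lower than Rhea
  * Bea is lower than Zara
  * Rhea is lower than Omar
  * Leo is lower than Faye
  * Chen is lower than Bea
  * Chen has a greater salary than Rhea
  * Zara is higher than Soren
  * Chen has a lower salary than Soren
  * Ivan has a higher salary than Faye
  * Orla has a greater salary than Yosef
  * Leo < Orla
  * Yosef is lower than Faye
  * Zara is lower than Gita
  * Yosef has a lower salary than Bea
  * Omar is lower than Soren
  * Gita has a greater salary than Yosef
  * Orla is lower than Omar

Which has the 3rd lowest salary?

Faye

The consecutive relations fix a unique order: Leo < Yosef < Faye < Ivan < Rhea < Chen < Bea < Orla < Omar < Soren < Zara < Gita.
Counting 3 from the smallest end gives Faye.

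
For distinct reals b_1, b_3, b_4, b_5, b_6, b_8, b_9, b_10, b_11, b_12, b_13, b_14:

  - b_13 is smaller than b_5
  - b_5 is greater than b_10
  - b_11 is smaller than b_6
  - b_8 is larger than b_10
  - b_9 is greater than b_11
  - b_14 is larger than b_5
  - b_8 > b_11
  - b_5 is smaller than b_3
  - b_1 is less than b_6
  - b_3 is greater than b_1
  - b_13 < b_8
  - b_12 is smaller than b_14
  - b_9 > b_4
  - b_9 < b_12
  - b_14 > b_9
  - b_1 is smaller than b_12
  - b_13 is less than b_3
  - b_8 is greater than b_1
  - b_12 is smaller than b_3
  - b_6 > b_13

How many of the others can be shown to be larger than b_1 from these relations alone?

5

From b_1 the given relations immediately reach b_6, b_8, b_12, b_3.
From those, b_14 — 5 in total.
No other element is forced above b_1 by the given relations, so the count is 5.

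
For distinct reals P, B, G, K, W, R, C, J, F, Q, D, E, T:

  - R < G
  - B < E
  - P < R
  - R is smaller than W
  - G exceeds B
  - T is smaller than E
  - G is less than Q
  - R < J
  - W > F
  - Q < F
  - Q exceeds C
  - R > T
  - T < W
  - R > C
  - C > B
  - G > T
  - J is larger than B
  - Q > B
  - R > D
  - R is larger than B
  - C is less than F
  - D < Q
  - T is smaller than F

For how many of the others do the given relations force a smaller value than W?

9

From W the given relations immediately reach T, R, F.
From those, D, B, P, C, Q — 8 in total.
From those, G — 9 in total.
No other element is forced below W by the given relations, so the count is 9.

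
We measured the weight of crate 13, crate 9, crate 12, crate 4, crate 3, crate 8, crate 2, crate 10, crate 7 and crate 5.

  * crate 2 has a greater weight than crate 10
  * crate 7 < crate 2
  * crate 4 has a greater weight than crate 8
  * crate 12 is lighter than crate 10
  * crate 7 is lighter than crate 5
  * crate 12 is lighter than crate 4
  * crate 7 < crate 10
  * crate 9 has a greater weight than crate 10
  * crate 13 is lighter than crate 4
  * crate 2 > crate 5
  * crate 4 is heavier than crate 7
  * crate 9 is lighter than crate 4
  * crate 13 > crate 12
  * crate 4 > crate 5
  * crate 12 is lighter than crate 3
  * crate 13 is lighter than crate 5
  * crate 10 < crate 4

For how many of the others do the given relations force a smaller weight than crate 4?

7

Directly below crate 4: crate 12, crate 7, crate 13, crate 10, crate 5, crate 9, crate 8.
No other element is forced below crate 4 by the given relations, so the count is 7.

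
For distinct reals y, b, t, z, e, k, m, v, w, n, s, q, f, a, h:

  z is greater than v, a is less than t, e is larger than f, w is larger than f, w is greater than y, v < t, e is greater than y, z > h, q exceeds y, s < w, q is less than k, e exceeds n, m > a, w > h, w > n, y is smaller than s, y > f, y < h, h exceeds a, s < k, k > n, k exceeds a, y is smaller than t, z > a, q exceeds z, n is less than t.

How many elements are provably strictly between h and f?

1

The relations place f below h. An element lies strictly between them when it is forced above f and also forced below h.
Above f: {y, z, s, e, q, k, t, w}. Below h: {a, y}.
Intersection: {y} — 1.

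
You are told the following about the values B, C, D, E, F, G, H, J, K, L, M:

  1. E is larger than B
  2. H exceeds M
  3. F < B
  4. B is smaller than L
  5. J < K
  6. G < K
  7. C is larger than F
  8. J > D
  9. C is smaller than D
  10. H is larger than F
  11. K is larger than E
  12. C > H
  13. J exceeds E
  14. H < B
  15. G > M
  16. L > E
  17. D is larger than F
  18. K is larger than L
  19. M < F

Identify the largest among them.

K

Chaining downward from K: directly below it, E, L, G, J; then M, B, D; then F, H, C.
That covers every other element, and nothing is given above K, so K is the largest.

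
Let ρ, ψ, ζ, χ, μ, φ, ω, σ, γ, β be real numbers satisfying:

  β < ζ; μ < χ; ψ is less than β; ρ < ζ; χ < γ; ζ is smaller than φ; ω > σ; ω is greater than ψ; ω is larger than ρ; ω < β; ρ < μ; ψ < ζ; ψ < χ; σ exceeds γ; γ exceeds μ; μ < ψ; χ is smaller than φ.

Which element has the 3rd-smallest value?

The consecutive relations fix a unique order: ρ < μ < ψ < χ < γ < σ < ω < β < ζ < φ.
The 3rd smallest is ψ.

ψ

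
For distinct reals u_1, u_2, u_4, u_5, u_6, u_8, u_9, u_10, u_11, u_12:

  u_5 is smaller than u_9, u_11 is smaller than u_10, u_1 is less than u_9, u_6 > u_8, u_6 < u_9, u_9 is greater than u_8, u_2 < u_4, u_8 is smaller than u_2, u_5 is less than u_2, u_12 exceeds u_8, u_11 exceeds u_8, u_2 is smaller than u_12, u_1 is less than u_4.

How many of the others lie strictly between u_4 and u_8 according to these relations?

The relations place u_8 below u_4. An element lies strictly between them when it is forced above u_8 and also forced below u_4.
Above u_8: {u_11, u_2, u_10, u_6, u_9, u_12}. Below u_4: {u_1, u_5, u_2}.
Intersection: {u_2} — 1.

1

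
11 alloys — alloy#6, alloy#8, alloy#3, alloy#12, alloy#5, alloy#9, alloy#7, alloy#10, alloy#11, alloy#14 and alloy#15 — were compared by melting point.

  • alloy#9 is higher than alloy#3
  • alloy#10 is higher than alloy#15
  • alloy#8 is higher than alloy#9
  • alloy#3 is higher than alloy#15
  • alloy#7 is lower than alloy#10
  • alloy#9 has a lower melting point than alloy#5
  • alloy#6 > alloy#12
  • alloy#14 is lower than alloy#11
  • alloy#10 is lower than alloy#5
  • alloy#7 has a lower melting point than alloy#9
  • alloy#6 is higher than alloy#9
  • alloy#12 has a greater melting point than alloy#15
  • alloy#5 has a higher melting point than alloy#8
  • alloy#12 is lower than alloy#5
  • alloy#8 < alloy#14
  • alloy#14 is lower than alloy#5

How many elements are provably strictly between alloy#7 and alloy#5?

The relations place alloy#7 below alloy#5. An element lies strictly between them when it is forced above alloy#7 and also forced below alloy#5.
Above alloy#7: {alloy#10, alloy#9, alloy#8, alloy#14, alloy#6, alloy#11}. Below alloy#5: {alloy#15, alloy#10, alloy#3, alloy#12, alloy#9, alloy#8, alloy#14}.
Intersection: {alloy#10, alloy#9, alloy#8, alloy#14} — 4.

4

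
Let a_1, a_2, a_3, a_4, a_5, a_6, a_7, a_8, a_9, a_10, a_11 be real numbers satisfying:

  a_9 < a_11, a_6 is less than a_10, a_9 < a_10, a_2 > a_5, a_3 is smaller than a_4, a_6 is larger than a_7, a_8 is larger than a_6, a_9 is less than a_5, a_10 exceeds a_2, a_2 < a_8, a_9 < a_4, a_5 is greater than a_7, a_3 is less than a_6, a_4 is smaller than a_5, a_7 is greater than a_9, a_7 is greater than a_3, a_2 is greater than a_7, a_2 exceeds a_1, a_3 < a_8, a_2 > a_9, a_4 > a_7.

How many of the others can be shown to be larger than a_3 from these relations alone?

Directly above a_3: a_7, a_4, a_6, a_8.
One step further: a_5, a_2, a_10 (7 so far).
Nothing else is reachable above a_3; 7 in all.

7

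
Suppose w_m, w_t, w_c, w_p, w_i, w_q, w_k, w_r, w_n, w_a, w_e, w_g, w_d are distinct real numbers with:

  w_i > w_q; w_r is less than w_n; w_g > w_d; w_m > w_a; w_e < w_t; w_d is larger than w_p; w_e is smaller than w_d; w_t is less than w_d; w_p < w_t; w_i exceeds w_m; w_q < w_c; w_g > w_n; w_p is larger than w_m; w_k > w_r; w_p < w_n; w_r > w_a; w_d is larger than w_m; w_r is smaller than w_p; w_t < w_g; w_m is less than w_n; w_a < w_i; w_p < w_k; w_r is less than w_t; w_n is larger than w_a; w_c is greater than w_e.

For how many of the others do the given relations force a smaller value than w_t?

5

Directly below w_t: w_e, w_r, w_p.
One step further: w_a, w_m (5 so far).
No other element is forced below w_t by the given relations, so the count is 5.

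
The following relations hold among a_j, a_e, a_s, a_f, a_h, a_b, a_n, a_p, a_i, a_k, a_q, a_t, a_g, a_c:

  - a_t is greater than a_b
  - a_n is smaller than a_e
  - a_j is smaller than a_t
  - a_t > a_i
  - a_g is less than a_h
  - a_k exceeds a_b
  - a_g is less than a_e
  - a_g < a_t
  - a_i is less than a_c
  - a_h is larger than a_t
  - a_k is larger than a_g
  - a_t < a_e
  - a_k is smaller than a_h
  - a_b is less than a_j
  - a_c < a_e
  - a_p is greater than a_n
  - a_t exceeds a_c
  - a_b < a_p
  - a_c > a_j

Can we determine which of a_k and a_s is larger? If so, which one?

Following every chain through a_s: nothing is chained to a_s.
a_k is not reached, and no chain runs the other way from a_k to a_s.
So the given relations leave the order of a_s and a_k undetermined.

undetermined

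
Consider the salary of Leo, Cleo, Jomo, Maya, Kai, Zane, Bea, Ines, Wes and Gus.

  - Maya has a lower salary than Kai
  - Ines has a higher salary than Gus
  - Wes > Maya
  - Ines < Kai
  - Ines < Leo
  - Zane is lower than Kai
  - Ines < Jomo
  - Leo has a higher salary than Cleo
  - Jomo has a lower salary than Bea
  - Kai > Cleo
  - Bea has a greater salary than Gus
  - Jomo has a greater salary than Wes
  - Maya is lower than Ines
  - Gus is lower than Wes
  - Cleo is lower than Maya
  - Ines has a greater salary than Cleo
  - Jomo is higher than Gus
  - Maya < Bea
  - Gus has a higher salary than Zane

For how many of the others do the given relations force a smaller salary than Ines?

4

From Ines the given relations immediately reach Cleo, Gus, Maya.
From those, Zane — 4 in total.
No other element is forced below Ines by the given relations, so the count is 4.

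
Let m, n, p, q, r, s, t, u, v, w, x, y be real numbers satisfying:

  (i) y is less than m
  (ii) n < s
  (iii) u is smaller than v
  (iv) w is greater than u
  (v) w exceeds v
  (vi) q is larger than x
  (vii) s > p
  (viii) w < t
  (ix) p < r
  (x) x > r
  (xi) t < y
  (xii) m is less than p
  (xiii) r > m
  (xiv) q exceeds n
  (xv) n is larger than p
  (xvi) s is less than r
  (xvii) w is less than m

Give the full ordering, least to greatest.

u < v < w < t < y < m < p < n < s < r < x < q

The consecutive links are each given: u < v; v < w; w < t; t < y; y < m; m < p; p < n; n < s; s < r; r < x; x < q.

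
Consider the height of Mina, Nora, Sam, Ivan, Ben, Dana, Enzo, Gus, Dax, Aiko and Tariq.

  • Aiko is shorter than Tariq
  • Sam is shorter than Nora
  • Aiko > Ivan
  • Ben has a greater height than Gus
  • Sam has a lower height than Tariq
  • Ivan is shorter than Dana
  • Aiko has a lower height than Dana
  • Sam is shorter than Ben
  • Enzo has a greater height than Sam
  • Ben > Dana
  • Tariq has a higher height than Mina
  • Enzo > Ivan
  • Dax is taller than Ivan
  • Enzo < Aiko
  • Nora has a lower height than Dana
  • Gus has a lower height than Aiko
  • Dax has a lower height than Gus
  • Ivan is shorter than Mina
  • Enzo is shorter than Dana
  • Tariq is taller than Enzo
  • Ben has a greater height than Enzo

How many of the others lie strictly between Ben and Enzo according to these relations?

2

Chaining upward from Enzo reaches: Aiko, Tariq, Dana.
Chaining downward from Ben reaches: Ivan, Sam, Dax, Gus, Nora, Aiko, Dana.
Strictly between Enzo and Ben are those in both lists: Aiko, Dana — 2 elements.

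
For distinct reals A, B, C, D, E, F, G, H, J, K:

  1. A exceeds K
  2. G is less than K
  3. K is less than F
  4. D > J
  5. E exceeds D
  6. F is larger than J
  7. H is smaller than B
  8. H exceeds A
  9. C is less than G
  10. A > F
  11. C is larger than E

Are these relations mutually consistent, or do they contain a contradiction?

consistent

Every relation is compatible with J < D < E < C < G < K < F < A < H < B; the set is consistent.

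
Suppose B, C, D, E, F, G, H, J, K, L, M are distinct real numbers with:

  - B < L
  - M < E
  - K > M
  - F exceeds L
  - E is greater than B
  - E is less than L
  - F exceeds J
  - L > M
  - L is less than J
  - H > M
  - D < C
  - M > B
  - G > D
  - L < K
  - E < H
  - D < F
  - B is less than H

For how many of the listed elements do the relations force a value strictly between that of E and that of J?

Chaining upward from E reaches: L, H, K, F.
Chaining downward from J reaches: B, M, L.
Strictly between E and J are those in both lists: L — 1 element.

1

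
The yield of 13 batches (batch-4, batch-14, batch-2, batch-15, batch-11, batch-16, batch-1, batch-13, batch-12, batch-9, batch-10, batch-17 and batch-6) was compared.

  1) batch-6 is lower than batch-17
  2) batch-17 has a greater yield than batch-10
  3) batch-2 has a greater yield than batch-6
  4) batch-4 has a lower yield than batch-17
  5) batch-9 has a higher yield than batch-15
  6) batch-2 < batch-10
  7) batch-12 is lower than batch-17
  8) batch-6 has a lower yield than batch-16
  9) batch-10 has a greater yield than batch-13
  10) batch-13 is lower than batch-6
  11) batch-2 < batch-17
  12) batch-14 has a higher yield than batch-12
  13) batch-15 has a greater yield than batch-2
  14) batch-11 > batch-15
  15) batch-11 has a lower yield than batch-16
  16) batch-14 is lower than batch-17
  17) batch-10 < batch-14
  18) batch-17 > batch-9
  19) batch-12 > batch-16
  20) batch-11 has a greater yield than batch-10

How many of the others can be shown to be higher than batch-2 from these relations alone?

8

Directly above batch-2: batch-15, batch-10, batch-17.
One step further: batch-11, batch-9, batch-14 (6 so far).
One step further: batch-16 (7 so far).
One step further: batch-12 (8 so far).
Nothing else is reachable above batch-2; 8 in all.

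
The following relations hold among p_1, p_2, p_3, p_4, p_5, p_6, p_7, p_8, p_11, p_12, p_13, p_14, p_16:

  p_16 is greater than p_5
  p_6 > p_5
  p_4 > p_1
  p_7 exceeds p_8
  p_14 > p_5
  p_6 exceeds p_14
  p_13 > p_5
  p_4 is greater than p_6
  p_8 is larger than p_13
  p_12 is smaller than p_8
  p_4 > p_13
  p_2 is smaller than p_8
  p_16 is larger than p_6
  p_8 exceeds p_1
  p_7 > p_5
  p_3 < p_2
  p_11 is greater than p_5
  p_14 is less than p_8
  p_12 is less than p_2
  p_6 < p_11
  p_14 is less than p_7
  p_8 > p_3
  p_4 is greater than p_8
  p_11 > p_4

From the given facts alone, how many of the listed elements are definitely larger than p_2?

From p_2 the given relations immediately reach p_8.
From those, p_7, p_4 — 3 in total.
From those, p_11 — 4 in total.
No other element is forced above p_2 by the given relations, so the count is 4.

4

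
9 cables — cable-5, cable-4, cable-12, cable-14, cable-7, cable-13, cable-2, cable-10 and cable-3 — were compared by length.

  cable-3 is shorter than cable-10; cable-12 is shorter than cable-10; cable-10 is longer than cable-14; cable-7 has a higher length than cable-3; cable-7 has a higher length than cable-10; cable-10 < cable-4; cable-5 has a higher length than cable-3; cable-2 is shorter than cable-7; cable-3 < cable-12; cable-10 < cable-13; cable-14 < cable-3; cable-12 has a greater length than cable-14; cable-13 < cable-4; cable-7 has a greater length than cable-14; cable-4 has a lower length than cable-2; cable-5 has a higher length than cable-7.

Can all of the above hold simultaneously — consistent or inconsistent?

Every relation is compatible with cable-14 < cable-3 < cable-12 < cable-10 < cable-13 < cable-4 < cable-2 < cable-7 < cable-5; the set is consistent.

consistent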